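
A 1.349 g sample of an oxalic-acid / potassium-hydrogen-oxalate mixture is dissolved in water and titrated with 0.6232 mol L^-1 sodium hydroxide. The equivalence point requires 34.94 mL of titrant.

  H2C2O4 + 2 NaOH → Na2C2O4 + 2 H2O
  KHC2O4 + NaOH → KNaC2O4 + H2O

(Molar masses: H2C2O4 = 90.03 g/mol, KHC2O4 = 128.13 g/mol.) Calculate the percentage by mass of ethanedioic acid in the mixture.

n(NaOH) = 0.03494 × 0.6232 = 0.02177 mol
Let x = n(H2C2O4), y = n(KHC2O4).
Titrant: 2x + 1y = 0.02177;  mass: 90.03x + 128.13y = 1.349
Solving, x = 8.669 × 10^-3 mol, y = 4.437 × 10^-3 mol
mass of H2C2O4 = 8.669 × 10^-3 × 90.03 = 0.7804 g
% H2C2O4 = 0.7804 / 1.349 × 100 = 57.85 %

57.85 %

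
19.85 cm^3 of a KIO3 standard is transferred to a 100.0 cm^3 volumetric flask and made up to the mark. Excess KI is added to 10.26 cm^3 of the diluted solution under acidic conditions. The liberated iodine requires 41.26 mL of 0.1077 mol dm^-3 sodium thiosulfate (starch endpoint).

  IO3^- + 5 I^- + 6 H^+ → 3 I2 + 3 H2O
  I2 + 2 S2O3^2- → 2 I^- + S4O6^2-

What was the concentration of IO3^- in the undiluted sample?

0.3637 mol/L

n(S2O3^2-) = 0.04126 × 0.1077 = 4.444 × 10^-3 mol
n(I2) = n(S2O3^2-)/2 = 2.222 × 10^-3 mol
From the 1:3 ratio, n(IO3^-) in the aliquot = 1/3 × 2.222 × 10^-3 = 7.406 × 10^-4 mol
[IO3^-]_dilute = 7.406 × 10^-4 / 0.01026 = 0.07218 mol/L
[IO3^-]_original = 0.07218 × 100.0/19.85 = 0.3637 mol/L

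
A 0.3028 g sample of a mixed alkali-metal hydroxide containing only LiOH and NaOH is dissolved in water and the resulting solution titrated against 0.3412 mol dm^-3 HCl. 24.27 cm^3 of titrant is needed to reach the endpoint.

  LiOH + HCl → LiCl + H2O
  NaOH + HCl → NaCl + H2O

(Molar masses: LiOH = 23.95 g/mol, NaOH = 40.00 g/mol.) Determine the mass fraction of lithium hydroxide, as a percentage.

n(HCl) = 0.02427 × 0.3412 = 8.281 × 10^-3 mol
Let x = n(LiOH), y = n(NaOH).
Titrant: 1x + 1y = 8.281 × 10^-3;  mass: 23.95x + 40.00y = 0.3028
Solving, x = 1.772 × 10^-3 mol, y = 6.509 × 10^-3 mol
mass of LiOH = 1.772 × 10^-3 × 23.95 = 0.04243 g
% LiOH = 0.04243 / 0.3028 × 100 = 14.01 %

14.01 %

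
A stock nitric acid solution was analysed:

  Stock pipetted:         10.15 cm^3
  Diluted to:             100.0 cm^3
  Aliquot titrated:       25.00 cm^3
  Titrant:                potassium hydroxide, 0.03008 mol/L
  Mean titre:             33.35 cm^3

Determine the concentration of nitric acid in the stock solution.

0.3953 mol/L

HNO3 + KOH → KNO3 + H2O
n(KOH) = 0.03335 × 0.03008 = 1.003 × 10^-3 mol
n(HNO3) in the aliquot = 1.003 × 10^-3 mol (1:1 ratio)
[HNO3]_dilute = 1.003 × 10^-3 / 0.02500 = 0.04013 mol/L
Dilution factor = 100.0 / 10.15 = 9.852
[HNO3]_stock = 0.04013 × 9.852 = 0.3953 mol/L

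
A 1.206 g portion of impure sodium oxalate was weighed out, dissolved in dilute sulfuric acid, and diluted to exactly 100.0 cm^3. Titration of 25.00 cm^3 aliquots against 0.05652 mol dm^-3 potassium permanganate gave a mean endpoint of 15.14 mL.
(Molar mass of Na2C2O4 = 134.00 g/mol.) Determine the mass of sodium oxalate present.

2 MnO4^- + 5 C2O4^2- + 16 H^+ → 2 Mn^2+ + 10 CO2 + 8 H2O
n(KMnO4) per titration = 0.01514 × 0.05652 = 8.557 × 10^-4 mol
From the 5:2 ratio, n(Na2C2O4) in each aliquot = 5/2 × 8.557 × 10^-4 = 2.139 × 10^-3 mol
n(Na2C2O4) in the whole flask = 2.139 × 10^-3 × 100.0/25.00 = 8.557 × 10^-3 mol
mass of Na2C2O4 = 8.557 × 10^-3 × 134.00 = 1.147 g

1.147 g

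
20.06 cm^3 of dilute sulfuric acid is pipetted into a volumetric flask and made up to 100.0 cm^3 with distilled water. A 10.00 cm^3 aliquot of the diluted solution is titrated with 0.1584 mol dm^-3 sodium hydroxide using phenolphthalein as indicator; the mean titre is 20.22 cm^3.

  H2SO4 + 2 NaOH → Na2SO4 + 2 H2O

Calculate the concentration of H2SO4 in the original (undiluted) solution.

n(NaOH) = 0.02022 × 0.1584 = 3.203 × 10^-3 mol
From the 1:2 ratio, n(H2SO4) in the aliquot = 1/2 × 3.203 × 10^-3 = 1.601 × 10^-3 mol
[H2SO4]_dilute = 1.601 × 10^-3 / 0.01000 = 0.1601 mol/L
Dilution factor = 100.0 / 20.06 = 4.985
[H2SO4]_stock = 0.1601 × 4.985 = 0.7983 mol/L

0.7983 mol/L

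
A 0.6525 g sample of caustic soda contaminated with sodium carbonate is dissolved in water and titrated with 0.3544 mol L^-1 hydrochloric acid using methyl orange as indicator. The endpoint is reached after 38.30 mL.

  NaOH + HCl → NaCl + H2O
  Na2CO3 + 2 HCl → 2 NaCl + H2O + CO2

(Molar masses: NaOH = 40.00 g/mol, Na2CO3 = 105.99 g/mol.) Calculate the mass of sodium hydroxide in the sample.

n(HCl) = 0.03830 × 0.3544 = 0.01357 mol
Let x = n(NaOH), y = n(Na2CO3).
Titrant: 1x + 2y = 0.01357;  mass: 40.00x + 105.99y = 0.6525
Solving, x = 5.143 × 10^-3 mol, y = 4.215 × 10^-3 mol
mass of NaOH = 5.143 × 10^-3 × 40.00 = 0.2057 g

0.2057 g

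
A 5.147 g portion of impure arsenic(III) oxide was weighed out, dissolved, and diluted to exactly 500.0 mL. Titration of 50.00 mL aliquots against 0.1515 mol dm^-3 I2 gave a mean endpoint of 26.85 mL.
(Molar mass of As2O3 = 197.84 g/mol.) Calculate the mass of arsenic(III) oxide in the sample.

As2O3 + 2 I2 + 2 H2O → As2O5 + 4 HI
n(I2) per titration = 0.02685 × 0.1515 = 4.068 × 10^-3 mol
From the 1:2 ratio, n(As2O3) in each aliquot = 1/2 × 4.068 × 10^-3 = 2.034 × 10^-3 mol
n(As2O3) in the whole flask = 2.034 × 10^-3 × 500.0/50.00 = 0.02034 mol
mass of As2O3 = 0.02034 × 197.84 = 4.024 g

4.024 g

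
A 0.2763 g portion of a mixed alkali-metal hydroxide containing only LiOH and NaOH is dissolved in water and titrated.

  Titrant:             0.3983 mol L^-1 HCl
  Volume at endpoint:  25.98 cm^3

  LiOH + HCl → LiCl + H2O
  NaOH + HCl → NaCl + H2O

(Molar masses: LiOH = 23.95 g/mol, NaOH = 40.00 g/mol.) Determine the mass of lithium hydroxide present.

0.2053 g

n(HCl) = 0.02598 × 0.3983 = 0.01035 mol
Let x = n(LiOH), y = n(NaOH).
Titrant: 1x + 1y = 0.01035;  mass: 23.95x + 40.00y = 0.2763
Solving, x = 8.574 × 10^-3 mol, y = 1.774 × 10^-3 mol
mass of LiOH = 8.574 × 10^-3 × 23.95 = 0.2053 g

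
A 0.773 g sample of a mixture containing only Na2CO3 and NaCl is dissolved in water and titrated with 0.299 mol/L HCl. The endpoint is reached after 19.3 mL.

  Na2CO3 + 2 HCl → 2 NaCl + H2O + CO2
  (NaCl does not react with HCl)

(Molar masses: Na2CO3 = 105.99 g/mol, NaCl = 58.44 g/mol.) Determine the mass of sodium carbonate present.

n(HCl) = 0.0193 × 0.299 = 5.77 × 10^-3 mol
Let x = n(Na2CO3), y = n(NaCl).
Titrant: 2x = 5.77 × 10^-3;  mass: 105.99x + 58.44y = 0.773
Solving, x = 2.89 × 10^-3 mol, y = 7.99 × 10^-3 mol
mass of Na2CO3 = 2.89 × 10^-3 × 105.99 = 0.306 g

0.306 g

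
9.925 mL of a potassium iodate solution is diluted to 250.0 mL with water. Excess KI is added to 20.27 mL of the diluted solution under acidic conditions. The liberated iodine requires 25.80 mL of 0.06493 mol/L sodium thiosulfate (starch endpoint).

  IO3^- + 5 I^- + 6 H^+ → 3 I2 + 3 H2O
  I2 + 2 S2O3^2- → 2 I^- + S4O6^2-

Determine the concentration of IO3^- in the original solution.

n(S2O3^2-) = 0.02580 × 0.06493 = 1.675 × 10^-3 mol
n(I2) = n(S2O3^2-)/2 = 8.376 × 10^-4 mol
From the 1:3 ratio, n(IO3^-) in the aliquot = 1/3 × 8.376 × 10^-4 = 2.792 × 10^-4 mol
[IO3^-]_dilute = 2.792 × 10^-4 / 0.02027 = 0.01377 mol/L
[IO3^-]_original = 0.01377 × 250.0/9.925 = 0.3470 mol/L

0.3470 mol/L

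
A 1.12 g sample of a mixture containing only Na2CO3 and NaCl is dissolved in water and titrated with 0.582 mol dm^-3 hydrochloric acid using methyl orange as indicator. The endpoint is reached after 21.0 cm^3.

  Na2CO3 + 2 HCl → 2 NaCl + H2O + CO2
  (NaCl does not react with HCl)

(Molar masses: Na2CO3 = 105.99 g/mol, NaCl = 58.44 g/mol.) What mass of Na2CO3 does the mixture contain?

n(HCl) = 0.0210 × 0.582 = 0.0122 mol
Let x = n(Na2CO3), y = n(NaCl).
Titrant: 2x = 0.0122;  mass: 105.99x + 58.44y = 1.12
Solving, x = 6.11 × 10^-3 mol, y = 8.08 × 10^-3 mol
mass of Na2CO3 = 6.11 × 10^-3 × 105.99 = 0.648 g

0.648 g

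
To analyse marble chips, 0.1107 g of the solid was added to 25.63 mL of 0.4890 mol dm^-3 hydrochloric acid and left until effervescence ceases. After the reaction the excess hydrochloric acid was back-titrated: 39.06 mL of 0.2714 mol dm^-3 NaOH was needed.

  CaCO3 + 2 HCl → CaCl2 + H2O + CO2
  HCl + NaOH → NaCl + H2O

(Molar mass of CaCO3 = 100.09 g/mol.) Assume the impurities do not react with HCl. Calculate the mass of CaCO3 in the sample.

0.09670 g

n(HCl) added = 0.02563 × 0.4890 = 0.01253 mol
n(NaOH) used in back-titration = 0.03906 × 0.2714 = 0.01060 mol
n(HCl) left over = 0.01060 mol (1:1 ratio)
n(HCl) consumed by analyte = 0.01253 − 0.01060 = 1.932 × 10^-3 mol
From the 1:2 ratio, n(CaCO3) = 1/2 × 1.932 × 10^-3 = 9.661 × 10^-4 mol
mass of CaCO3 = 9.661 × 10^-4 × 100.09 = 0.09670 g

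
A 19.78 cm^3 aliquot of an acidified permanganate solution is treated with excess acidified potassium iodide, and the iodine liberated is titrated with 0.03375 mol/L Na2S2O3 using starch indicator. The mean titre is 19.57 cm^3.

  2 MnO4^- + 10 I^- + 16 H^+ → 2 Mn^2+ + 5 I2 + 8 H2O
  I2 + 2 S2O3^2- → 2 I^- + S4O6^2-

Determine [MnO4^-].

n(S2O3^2-) = 0.01957 × 0.03375 = 6.605 × 10^-4 mol
n(I2) = n(S2O3^2-)/2 = 3.302 × 10^-4 mol
From the 2:5 ratio, n(MnO4^-) in the aliquot = 2/5 × 3.302 × 10^-4 = 1.321 × 10^-4 mol
[MnO4^-] = 1.321 × 10^-4 / 0.01978 = 0.006678 mol/L

0.006678 mol/L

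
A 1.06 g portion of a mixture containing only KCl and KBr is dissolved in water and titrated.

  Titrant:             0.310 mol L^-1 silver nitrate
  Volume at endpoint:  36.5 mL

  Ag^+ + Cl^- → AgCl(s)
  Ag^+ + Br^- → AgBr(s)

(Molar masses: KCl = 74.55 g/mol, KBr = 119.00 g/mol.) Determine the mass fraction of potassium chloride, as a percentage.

45.3 %

n(AgNO3) = 0.0365 × 0.310 = 0.0113 mol
Let x = n(KCl), y = n(KBr).
Titrant: 1x + 1y = 0.0113;  mass: 74.55x + 119.00y = 1.06
Solving, x = 6.45 × 10^-3 mol, y = 4.87 × 10^-3 mol
mass of KCl = 6.45 × 10^-3 × 74.55 = 0.480 g
% KCl = 0.480 / 1.06 × 100 = 45.3 %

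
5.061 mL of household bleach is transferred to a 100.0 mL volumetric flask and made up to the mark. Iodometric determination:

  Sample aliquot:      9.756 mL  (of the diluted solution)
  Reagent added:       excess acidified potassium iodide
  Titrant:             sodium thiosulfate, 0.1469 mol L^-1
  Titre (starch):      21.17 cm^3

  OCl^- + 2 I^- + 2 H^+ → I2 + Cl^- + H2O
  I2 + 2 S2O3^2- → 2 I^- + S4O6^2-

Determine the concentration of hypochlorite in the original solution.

n(S2O3^2-) = 0.02117 × 0.1469 = 3.110 × 10^-3 mol
n(I2) = n(S2O3^2-)/2 = 1.555 × 10^-3 mol
n(OCl^-) in the aliquot = 1.555 × 10^-3 mol (1:1 ratio)
[OCl^-]_dilute = 1.555 × 10^-3 / 0.009756 = 0.1594 mol/L
[OCl^-]_original = 0.1594 × 100.0/5.061 = 3.149 mol/L

3.149 mol/L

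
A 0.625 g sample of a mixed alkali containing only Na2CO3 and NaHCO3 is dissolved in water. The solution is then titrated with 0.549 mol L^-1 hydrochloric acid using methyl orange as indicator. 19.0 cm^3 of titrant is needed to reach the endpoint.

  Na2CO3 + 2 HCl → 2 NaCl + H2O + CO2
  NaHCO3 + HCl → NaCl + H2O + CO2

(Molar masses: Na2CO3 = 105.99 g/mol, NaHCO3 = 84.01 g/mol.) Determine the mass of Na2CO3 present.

0.429 g

n(HCl) = 0.0190 × 0.549 = 0.0104 mol
Let x = n(Na2CO3), y = n(NaHCO3).
Titrant: 2x + 1y = 0.0104;  mass: 105.99x + 84.01y = 0.625
Solving, x = 4.05 × 10^-3 mol, y = 2.33 × 10^-3 mol
mass of Na2CO3 = 4.05 × 10^-3 × 105.99 = 0.429 g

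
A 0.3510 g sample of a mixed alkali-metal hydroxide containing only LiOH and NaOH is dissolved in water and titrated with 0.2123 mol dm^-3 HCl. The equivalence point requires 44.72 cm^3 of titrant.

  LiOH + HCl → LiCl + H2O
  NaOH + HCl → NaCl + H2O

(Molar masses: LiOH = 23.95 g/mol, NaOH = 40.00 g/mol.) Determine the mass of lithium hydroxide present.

0.04292 g

n(HCl) = 0.04472 × 0.2123 = 9.494 × 10^-3 mol
Let x = n(LiOH), y = n(NaOH).
Titrant: 1x + 1y = 9.494 × 10^-3;  mass: 23.95x + 40.00y = 0.3510
Solving, x = 1.792 × 10^-3 mol, y = 7.702 × 10^-3 mol
mass of LiOH = 1.792 × 10^-3 × 23.95 = 0.04292 g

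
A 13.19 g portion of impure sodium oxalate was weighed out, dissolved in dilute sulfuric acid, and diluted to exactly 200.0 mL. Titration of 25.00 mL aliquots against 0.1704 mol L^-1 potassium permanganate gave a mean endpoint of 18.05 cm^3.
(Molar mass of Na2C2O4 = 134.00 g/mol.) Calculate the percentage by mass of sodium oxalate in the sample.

2 MnO4^- + 5 C2O4^2- + 16 H^+ → 2 Mn^2+ + 10 CO2 + 8 H2O
n(KMnO4) per titration = 0.01805 × 0.1704 = 3.076 × 10^-3 mol
From the 5:2 ratio, n(Na2C2O4) in each aliquot = 5/2 × 3.076 × 10^-3 = 7.689 × 10^-3 mol
n(Na2C2O4) in the whole flask = 7.689 × 10^-3 × 200.0/25.00 = 0.06151 mol
mass of Na2C2O4 = 0.06151 × 134.00 = 8.243 g
% Na2C2O4 = 8.243 / 13.19 × 100 = 62.49 %

62.49 %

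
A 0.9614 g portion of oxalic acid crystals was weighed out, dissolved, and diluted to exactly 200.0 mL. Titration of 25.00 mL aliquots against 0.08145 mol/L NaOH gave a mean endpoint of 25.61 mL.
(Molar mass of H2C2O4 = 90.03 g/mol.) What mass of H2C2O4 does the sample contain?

0.7512 g

H2C2O4 + 2 NaOH → Na2C2O4 + 2 H2O
n(NaOH) per titration = 0.02561 × 0.08145 = 2.086 × 10^-3 mol
From the 1:2 ratio, n(H2C2O4) in each aliquot = 1/2 × 2.086 × 10^-3 = 1.043 × 10^-3 mol
n(H2C2O4) in the whole flask = 1.043 × 10^-3 × 200.0/25.00 = 8.344 × 10^-3 mol
mass of H2C2O4 = 8.344 × 10^-3 × 90.03 = 0.7512 g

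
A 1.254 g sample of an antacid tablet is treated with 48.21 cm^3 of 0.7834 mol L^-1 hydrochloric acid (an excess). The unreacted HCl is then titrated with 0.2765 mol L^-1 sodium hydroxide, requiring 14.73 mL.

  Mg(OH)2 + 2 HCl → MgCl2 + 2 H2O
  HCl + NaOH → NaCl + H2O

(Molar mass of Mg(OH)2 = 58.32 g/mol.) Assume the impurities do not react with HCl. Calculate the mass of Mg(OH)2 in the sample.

0.9825 g

n(HCl) added = 0.04821 × 0.7834 = 0.03777 mol
n(NaOH) used in back-titration = 0.01473 × 0.2765 = 4.073 × 10^-3 mol
n(HCl) left over = 4.073 × 10^-3 mol (1:1 ratio)
n(HCl) consumed by analyte = 0.03777 − 4.073 × 10^-3 = 0.03369 mol
From the 1:2 ratio, n(Mg(OH)2) = 1/2 × 0.03369 = 0.01685 mol
mass of Mg(OH)2 = 0.01685 × 58.32 = 0.9825 g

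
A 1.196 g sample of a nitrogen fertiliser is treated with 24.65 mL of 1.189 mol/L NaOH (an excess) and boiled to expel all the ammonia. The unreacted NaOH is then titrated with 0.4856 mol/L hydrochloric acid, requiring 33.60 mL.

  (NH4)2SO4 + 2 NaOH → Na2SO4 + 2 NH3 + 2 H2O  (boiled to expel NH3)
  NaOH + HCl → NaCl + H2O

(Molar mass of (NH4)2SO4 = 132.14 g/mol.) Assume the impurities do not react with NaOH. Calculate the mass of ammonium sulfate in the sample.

n(NaOH) added = 0.02465 × 1.189 = 0.02931 mol
n(HCl) used in back-titration = 0.03360 × 0.4856 = 0.01632 mol
n(NaOH) left over = 0.01632 mol (1:1 ratio)
n(NaOH) consumed by analyte = 0.02931 − 0.01632 = 0.01299 mol
From the 1:2 ratio, n((NH4)2SO4) = 1/2 × 0.01299 = 6.496 × 10^-3 mol
mass of (NH4)2SO4 = 6.496 × 10^-3 × 132.14 = 0.8584 g

0.8584 g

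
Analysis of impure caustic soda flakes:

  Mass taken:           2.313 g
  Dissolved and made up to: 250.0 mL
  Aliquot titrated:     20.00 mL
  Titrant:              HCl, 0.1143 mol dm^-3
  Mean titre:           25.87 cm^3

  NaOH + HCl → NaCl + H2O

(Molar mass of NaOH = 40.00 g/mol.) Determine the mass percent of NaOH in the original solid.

63.92 %

n(HCl) per titration = 0.02587 × 0.1143 = 2.957 × 10^-3 mol
n(NaOH) in each aliquot = 2.957 × 10^-3 mol (1:1 ratio)
n(NaOH) in the whole flask = 2.957 × 10^-3 × 250.0/20.00 = 0.03696 mol
mass of NaOH = 0.03696 × 40.00 = 1.478 g
% NaOH = 1.478 / 2.313 × 100 = 63.92 %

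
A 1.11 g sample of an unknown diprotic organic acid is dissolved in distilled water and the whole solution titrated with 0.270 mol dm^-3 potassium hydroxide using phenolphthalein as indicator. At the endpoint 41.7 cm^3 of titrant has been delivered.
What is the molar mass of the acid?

n(KOH) = 0.0417 L × 0.270 mol/L = 0.0113 mol
From the 1:2 ratio, n(H2A) = 1/2 × 0.0113 = 5.63 × 10^-3 mol
M = m / n = 1.11 g / 5.63 × 10^-3 mol = 197 g/mol

197 g/mol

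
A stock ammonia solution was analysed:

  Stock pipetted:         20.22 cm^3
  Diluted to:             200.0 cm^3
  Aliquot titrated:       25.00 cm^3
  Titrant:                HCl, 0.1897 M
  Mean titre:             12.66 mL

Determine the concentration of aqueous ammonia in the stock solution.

0.9502 M

NH3 + HCl → NH4Cl
n(HCl) = 0.01266 × 0.1897 = 2.402 × 10^-3 mol
n(NH3) in the aliquot = 2.402 × 10^-3 mol (1:1 ratio)
[NH3]_dilute = 2.402 × 10^-3 / 0.02500 = 0.09606 mol/L
Dilution factor = 200.0 / 20.22 = 9.891
[NH3]_stock = 0.09606 × 9.891 = 0.9502 mol/L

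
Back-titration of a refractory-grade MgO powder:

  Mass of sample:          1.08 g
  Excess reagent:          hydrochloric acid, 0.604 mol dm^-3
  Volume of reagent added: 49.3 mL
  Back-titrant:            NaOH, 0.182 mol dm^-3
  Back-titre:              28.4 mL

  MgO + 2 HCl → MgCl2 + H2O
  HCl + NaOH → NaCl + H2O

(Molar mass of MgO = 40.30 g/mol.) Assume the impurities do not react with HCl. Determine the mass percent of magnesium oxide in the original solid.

45.9 %

n(HCl) added = 0.0493 × 0.604 = 0.0298 mol
n(NaOH) used in back-titration = 0.0284 × 0.182 = 5.17 × 10^-3 mol
n(HCl) left over = 5.17 × 10^-3 mol (1:1 ratio)
n(HCl) consumed by analyte = 0.0298 − 5.17 × 10^-3 = 0.0246 mol
From the 1:2 ratio, n(MgO) = 1/2 × 0.0246 = 0.0123 mol
mass of MgO = 0.0123 × 40.30 = 0.496 g
% MgO = 0.496 / 1.08 × 100 = 45.9 %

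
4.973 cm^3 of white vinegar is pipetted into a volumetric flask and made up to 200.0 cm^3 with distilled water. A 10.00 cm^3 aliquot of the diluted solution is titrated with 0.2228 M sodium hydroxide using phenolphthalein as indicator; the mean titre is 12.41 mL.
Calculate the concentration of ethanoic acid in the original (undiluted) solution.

CH3COOH + NaOH → CH3COONa + H2O
n(NaOH) = 0.01241 × 0.2228 = 2.765 × 10^-3 mol
n(CH3COOH) in the aliquot = 2.765 × 10^-3 mol (1:1 ratio)
[CH3COOH]_dilute = 2.765 × 10^-3 / 0.01000 = 0.2765 mol/L
Dilution factor = 200.0 / 4.973 = 40.22
[CH3COOH]_stock = 0.2765 × 40.22 = 11.12 mol/L

11.12 M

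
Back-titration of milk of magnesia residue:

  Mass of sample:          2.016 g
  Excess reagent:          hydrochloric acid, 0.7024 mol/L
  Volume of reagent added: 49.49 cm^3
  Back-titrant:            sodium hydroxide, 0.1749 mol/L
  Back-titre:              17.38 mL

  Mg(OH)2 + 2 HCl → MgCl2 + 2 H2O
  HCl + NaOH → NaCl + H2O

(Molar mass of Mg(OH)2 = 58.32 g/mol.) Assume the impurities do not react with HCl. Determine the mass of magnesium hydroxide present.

0.9250 g

n(HCl) added = 0.04949 × 0.7024 = 0.03476 mol
n(NaOH) used in back-titration = 0.01738 × 0.1749 = 3.040 × 10^-3 mol
n(HCl) left over = 3.040 × 10^-3 mol (1:1 ratio)
n(HCl) consumed by analyte = 0.03476 − 3.040 × 10^-3 = 0.03172 mol
From the 1:2 ratio, n(Mg(OH)2) = 1/2 × 0.03172 = 0.01586 mol
mass of Mg(OH)2 = 0.01586 × 58.32 = 0.9250 g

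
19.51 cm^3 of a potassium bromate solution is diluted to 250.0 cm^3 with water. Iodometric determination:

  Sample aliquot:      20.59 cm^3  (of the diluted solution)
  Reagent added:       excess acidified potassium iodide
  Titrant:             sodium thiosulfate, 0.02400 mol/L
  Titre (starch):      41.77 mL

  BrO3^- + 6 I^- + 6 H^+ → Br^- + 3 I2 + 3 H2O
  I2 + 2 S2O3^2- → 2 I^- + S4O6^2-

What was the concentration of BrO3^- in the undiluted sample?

0.1040 mol/L

n(S2O3^2-) = 0.04177 × 0.02400 = 1.002 × 10^-3 mol
n(I2) = n(S2O3^2-)/2 = 5.012 × 10^-4 mol
From the 1:3 ratio, n(BrO3^-) in the aliquot = 1/3 × 5.012 × 10^-4 = 1.671 × 10^-4 mol
[BrO3^-]_dilute = 1.671 × 10^-4 / 0.02059 = 0.008115 mol/L
[BrO3^-]_original = 0.008115 × 250.0/19.51 = 0.1040 mol/L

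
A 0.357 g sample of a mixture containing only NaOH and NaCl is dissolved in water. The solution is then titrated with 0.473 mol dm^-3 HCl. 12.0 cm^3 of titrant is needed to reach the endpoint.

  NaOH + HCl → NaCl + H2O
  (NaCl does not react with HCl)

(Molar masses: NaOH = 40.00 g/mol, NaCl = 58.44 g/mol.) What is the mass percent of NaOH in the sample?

n(HCl) = 0.0120 × 0.473 = 5.68 × 10^-3 mol
Let x = n(NaOH), y = n(NaCl).
Titrant: 1x = 5.68 × 10^-3;  mass: 40.00x + 58.44y = 0.357
Solving, x = 5.68 × 10^-3 mol, y = 2.22 × 10^-3 mol
mass of NaOH = 5.68 × 10^-3 × 40.00 = 0.227 g
% NaOH = 0.227 / 0.357 × 100 = 63.6 %

63.6 %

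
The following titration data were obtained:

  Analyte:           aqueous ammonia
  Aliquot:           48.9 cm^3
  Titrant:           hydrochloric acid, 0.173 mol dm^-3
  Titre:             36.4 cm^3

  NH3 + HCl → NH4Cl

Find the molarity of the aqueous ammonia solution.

0.129 mol/L

n(HCl) = 0.0364 L × 0.173 mol/L = 6.30 × 10^-3 mol
n(NH3) = 6.30 × 10^-3 mol (1:1 mole ratio)
[NH3] = 6.30 × 10^-3 mol / 0.0489 L = 0.129 mol/L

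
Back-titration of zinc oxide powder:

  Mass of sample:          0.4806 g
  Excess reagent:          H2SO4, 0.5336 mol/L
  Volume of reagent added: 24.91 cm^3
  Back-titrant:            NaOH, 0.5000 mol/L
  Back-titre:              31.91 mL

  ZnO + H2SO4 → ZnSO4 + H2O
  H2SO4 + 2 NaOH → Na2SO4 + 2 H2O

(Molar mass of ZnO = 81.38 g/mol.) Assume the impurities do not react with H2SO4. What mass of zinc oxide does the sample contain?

0.4325 g

n(H2SO4) added = 0.02491 × 0.5336 = 0.01329 mol
n(NaOH) used in back-titration = 0.03191 × 0.5000 = 0.01596 mol
From the 1:2 ratio, n(H2SO4) left over = 1/2 × 0.01596 = 7.978 × 10^-3 mol
n(H2SO4) consumed by analyte = 0.01329 − 7.978 × 10^-3 = 5.314 × 10^-3 mol
n(ZnO) = 5.314 × 10^-3 mol (1:1 ratio)
mass of ZnO = 5.314 × 10^-3 × 81.38 = 0.4325 g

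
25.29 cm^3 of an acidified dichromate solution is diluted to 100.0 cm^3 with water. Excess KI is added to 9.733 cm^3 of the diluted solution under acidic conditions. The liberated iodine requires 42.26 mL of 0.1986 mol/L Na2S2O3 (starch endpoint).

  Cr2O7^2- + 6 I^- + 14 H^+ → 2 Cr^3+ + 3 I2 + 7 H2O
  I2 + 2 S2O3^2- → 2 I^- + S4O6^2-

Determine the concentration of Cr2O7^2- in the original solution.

n(S2O3^2-) = 0.04226 × 0.1986 = 8.393 × 10^-3 mol
n(I2) = n(S2O3^2-)/2 = 4.196 × 10^-3 mol
From the 1:3 ratio, n(Cr2O7^2-) in the aliquot = 1/3 × 4.196 × 10^-3 = 1.399 × 10^-3 mol
[Cr2O7^2-]_dilute = 1.399 × 10^-3 / 0.009733 = 0.1437 mol/L
[Cr2O7^2-]_original = 0.1437 × 100.0/25.29 = 0.5683 mol/L

0.5683 mol/L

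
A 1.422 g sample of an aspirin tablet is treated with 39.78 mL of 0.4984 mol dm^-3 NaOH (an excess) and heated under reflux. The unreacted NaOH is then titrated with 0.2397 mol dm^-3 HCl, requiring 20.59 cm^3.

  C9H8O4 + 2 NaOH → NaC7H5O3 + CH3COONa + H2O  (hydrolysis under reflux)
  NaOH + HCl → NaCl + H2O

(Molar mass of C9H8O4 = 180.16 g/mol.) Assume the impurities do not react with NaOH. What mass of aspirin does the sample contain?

1.341 g

n(NaOH) added = 0.03978 × 0.4984 = 0.01983 mol
n(HCl) used in back-titration = 0.02059 × 0.2397 = 4.935 × 10^-3 mol
n(NaOH) left over = 4.935 × 10^-3 mol (1:1 ratio)
n(NaOH) consumed by analyte = 0.01983 − 4.935 × 10^-3 = 0.01489 mol
From the 1:2 ratio, n(C9H8O4) = 1/2 × 0.01489 = 7.445 × 10^-3 mol
mass of C9H8O4 = 7.445 × 10^-3 × 180.16 = 1.341 g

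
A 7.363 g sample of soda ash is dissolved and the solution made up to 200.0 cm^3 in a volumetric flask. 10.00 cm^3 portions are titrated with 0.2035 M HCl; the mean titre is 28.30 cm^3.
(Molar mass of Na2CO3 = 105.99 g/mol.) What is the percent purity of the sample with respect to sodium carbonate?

Na2CO3 + 2 HCl → 2 NaCl + H2O + CO2
n(HCl) per titration = 0.02830 × 0.2035 = 5.759 × 10^-3 mol
From the 1:2 ratio, n(Na2CO3) in each aliquot = 1/2 × 5.759 × 10^-3 = 2.880 × 10^-3 mol
n(Na2CO3) in the whole flask = 2.880 × 10^-3 × 200.0/10.00 = 0.05759 mol
mass of Na2CO3 = 0.05759 × 105.99 = 6.104 g
% Na2CO3 = 6.104 / 7.363 × 100 = 82.90 %

82.90 %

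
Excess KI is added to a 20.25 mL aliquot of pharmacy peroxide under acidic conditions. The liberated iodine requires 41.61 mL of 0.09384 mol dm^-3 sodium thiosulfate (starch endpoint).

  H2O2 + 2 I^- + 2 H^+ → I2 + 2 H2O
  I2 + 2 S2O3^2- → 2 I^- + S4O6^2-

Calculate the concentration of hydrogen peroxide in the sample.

n(S2O3^2-) = 0.04161 × 0.09384 = 3.905 × 10^-3 mol
n(I2) = n(S2O3^2-)/2 = 1.952 × 10^-3 mol
n(H2O2) in the aliquot = 1.952 × 10^-3 mol (1:1 ratio)
[H2O2] = 1.952 × 10^-3 / 0.02025 = 0.09641 mol/L

0.09641 mol/L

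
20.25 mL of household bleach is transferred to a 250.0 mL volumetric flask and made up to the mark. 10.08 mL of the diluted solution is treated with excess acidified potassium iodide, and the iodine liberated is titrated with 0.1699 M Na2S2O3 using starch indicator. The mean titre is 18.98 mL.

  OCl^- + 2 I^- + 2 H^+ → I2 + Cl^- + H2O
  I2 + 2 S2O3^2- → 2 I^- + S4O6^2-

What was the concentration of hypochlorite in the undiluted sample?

n(S2O3^2-) = 0.01898 × 0.1699 = 3.225 × 10^-3 mol
n(I2) = n(S2O3^2-)/2 = 1.612 × 10^-3 mol
n(OCl^-) in the aliquot = 1.612 × 10^-3 mol (1:1 ratio)
[OCl^-]_dilute = 1.612 × 10^-3 / 0.01008 = 0.1600 mol/L
[OCl^-]_original = 0.1600 × 250.0/20.25 = 1.975 mol/L

1.975 M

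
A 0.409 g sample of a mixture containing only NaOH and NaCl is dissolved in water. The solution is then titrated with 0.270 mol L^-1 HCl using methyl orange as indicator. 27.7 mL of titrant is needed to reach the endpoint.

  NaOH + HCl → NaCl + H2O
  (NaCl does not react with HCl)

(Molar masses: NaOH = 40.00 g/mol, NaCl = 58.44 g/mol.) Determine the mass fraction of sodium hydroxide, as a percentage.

73.1 %

n(HCl) = 0.0277 × 0.270 = 7.48 × 10^-3 mol
Let x = n(NaOH), y = n(NaCl).
Titrant: 1x = 7.48 × 10^-3;  mass: 40.00x + 58.44y = 0.409
Solving, x = 7.48 × 10^-3 mol, y = 1.88 × 10^-3 mol
mass of NaOH = 7.48 × 10^-3 × 40.00 = 0.299 g
% NaOH = 0.299 / 0.409 × 100 = 73.1 %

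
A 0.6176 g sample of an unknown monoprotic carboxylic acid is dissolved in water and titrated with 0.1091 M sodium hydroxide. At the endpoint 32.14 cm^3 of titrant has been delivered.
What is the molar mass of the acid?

176.1 g/mol

n(NaOH) = 0.03214 L × 0.1091 mol/L = 3.506 × 10^-3 mol
n(HA) = 3.506 × 10^-3 mol (1:1 ratio)
M = m / n = 0.6176 g / 3.506 × 10^-3 mol = 176.1 g/mol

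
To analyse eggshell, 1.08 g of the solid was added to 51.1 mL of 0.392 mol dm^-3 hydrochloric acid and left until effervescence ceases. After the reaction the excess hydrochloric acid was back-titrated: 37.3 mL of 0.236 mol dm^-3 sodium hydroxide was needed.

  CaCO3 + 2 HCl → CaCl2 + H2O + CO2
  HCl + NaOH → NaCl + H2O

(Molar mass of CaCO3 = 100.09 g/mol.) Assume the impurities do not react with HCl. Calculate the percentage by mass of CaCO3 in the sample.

52.0 %

n(HCl) added = 0.0511 × 0.392 = 0.0200 mol
n(NaOH) used in back-titration = 0.0373 × 0.236 = 8.80 × 10^-3 mol
n(HCl) left over = 8.80 × 10^-3 mol (1:1 ratio)
n(HCl) consumed by analyte = 0.0200 − 8.80 × 10^-3 = 0.0112 mol
From the 1:2 ratio, n(CaCO3) = 1/2 × 0.0112 = 5.61 × 10^-3 mol
mass of CaCO3 = 5.61 × 10^-3 × 100.09 = 0.562 g
% CaCO3 = 0.562 / 1.08 × 100 = 52.0 %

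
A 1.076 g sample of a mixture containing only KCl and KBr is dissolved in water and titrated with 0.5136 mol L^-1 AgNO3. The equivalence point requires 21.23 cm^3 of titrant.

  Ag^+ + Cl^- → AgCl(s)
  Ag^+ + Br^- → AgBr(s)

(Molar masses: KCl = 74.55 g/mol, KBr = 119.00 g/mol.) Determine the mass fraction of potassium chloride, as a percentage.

34.53 %

n(AgNO3) = 0.02123 × 0.5136 = 0.01090 mol
Let x = n(KCl), y = n(KBr).
Titrant: 1x + 1y = 0.01090;  mass: 74.55x + 119.00y = 1.076
Solving, x = 4.984 × 10^-3 mol, y = 5.920 × 10^-3 mol
mass of KCl = 4.984 × 10^-3 × 74.55 = 0.3716 g
% KCl = 0.3716 / 1.076 × 100 = 34.53 %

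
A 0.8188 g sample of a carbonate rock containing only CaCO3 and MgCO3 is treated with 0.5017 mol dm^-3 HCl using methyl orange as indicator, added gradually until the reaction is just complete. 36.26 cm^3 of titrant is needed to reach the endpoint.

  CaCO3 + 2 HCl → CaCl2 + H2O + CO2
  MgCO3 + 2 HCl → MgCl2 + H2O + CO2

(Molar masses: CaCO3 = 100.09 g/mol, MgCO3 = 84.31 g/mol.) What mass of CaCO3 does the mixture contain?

0.3294 g

n(HCl) = 0.03626 × 0.5017 = 0.01819 mol
Let x = n(CaCO3), y = n(MgCO3).
Titrant: 2x + 2y = 0.01819;  mass: 100.09x + 84.31y = 0.8188
Solving, x = 3.291 × 10^-3 mol, y = 5.805 × 10^-3 mol
mass of CaCO3 = 3.291 × 10^-3 × 100.09 = 0.3294 g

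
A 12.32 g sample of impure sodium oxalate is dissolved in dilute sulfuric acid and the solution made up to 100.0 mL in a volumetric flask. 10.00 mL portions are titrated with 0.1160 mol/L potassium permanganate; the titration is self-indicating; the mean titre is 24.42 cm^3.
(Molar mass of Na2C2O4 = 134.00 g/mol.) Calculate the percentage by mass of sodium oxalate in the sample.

2 MnO4^- + 5 C2O4^2- + 16 H^+ → 2 Mn^2+ + 10 CO2 + 8 H2O
n(KMnO4) per titration = 0.02442 × 0.1160 = 2.833 × 10^-3 mol
From the 5:2 ratio, n(Na2C2O4) in each aliquot = 5/2 × 2.833 × 10^-3 = 7.082 × 10^-3 mol
n(Na2C2O4) in the whole flask = 7.082 × 10^-3 × 100.0/10.00 = 0.07082 mol
mass of Na2C2O4 = 0.07082 × 134.00 = 9.490 g
% Na2C2O4 = 9.490 / 12.32 × 100 = 77.03 %

77.03 %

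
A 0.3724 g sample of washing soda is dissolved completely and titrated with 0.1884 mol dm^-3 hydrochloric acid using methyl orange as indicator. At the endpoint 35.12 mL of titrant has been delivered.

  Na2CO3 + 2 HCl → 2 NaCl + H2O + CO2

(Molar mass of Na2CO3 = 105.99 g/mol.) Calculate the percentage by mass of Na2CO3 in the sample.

n(HCl) = 0.03512 L × 0.1884 mol/L = 6.617 × 10^-3 mol
From the 1:2 ratio, n(Na2CO3) = 1/2 × 6.617 × 10^-3 = 3.308 × 10^-3 mol
mass of Na2CO3 = 3.308 × 10^-3 × 105.99 g/mol = 0.3506 g
% Na2CO3 = 0.3506 / 0.3724 × 100 = 94.16 %

94.16 %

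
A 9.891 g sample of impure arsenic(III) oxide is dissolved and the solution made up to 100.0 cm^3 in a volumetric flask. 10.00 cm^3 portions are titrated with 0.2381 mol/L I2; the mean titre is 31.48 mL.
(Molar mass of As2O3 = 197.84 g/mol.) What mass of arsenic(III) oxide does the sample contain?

As2O3 + 2 I2 + 2 H2O → As2O5 + 4 HI
n(I2) per titration = 0.03148 × 0.2381 = 7.495 × 10^-3 mol
From the 1:2 ratio, n(As2O3) in each aliquot = 1/2 × 7.495 × 10^-3 = 3.748 × 10^-3 mol
n(As2O3) in the whole flask = 3.748 × 10^-3 × 100.0/10.00 = 0.03748 mol
mass of As2O3 = 0.03748 × 197.84 = 7.414 g

7.414 g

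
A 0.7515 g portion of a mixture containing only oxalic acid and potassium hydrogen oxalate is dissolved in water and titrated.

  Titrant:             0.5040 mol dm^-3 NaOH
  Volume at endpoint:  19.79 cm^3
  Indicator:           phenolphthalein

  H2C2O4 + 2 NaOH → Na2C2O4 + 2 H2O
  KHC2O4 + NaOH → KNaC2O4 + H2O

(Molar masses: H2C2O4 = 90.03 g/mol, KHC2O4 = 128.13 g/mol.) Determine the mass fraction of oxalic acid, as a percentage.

n(NaOH) = 0.01979 × 0.5040 = 9.974 × 10^-3 mol
Let x = n(H2C2O4), y = n(KHC2O4).
Titrant: 2x + 1y = 9.974 × 10^-3;  mass: 90.03x + 128.13y = 0.7515
Solving, x = 3.167 × 10^-3 mol, y = 3.640 × 10^-3 mol
mass of H2C2O4 = 3.167 × 10^-3 × 90.03 = 0.2851 g
% H2C2O4 = 0.2851 / 0.7515 × 100 = 37.94 %

37.94 %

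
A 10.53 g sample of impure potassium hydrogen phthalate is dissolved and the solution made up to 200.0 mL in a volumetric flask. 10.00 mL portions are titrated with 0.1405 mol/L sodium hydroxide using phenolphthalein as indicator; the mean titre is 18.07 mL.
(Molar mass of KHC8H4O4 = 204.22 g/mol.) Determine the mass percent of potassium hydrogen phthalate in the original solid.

KHC8H4O4 + NaOH → KNaC8H4O4 + H2O
n(NaOH) per titration = 0.01807 × 0.1405 = 2.539 × 10^-3 mol
n(KHC8H4O4) in each aliquot = 2.539 × 10^-3 mol (1:1 ratio)
n(KHC8H4O4) in the whole flask = 2.539 × 10^-3 × 200.0/10.00 = 0.05078 mol
mass of KHC8H4O4 = 0.05078 × 204.22 = 10.37 g
% KHC8H4O4 = 10.37 / 10.53 × 100 = 98.48 %

98.48 %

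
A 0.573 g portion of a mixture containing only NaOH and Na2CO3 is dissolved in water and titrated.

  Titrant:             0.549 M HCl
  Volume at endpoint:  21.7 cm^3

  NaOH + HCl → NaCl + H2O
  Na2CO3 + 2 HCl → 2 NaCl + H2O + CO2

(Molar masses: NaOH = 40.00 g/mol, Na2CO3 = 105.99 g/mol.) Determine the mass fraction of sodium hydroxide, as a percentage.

n(HCl) = 0.0217 × 0.549 = 0.0119 mol
Let x = n(NaOH), y = n(Na2CO3).
Titrant: 1x + 2y = 0.0119;  mass: 40.00x + 105.99y = 0.573
Solving, x = 4.49 × 10^-3 mol, y = 3.71 × 10^-3 mol
mass of NaOH = 4.49 × 10^-3 × 40.00 = 0.180 g
% NaOH = 0.180 / 0.573 × 100 = 31.3 %

31.3 %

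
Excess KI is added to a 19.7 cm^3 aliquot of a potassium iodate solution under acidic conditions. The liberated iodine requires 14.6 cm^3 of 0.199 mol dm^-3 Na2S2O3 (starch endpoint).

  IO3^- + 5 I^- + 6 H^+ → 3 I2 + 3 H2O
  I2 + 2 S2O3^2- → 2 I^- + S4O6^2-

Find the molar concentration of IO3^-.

n(S2O3^2-) = 0.0146 × 0.199 = 2.91 × 10^-3 mol
n(I2) = n(S2O3^2-)/2 = 1.45 × 10^-3 mol
From the 1:3 ratio, n(IO3^-) in the aliquot = 1/3 × 1.45 × 10^-3 = 4.84 × 10^-4 mol
[IO3^-] = 4.84 × 10^-4 / 0.0197 = 0.0246 mol/L

0.0246 mol/L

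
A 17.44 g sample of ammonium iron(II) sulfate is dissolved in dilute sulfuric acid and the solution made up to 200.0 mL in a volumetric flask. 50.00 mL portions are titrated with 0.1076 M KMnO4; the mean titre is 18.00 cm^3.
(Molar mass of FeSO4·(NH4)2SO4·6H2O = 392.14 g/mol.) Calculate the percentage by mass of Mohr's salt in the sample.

87.10 %

MnO4^- + 5 Fe^2+ + 8 H^+ → Mn^2+ + 5 Fe^3+ + 4 H2O
n(KMnO4) per titration = 0.01800 × 0.1076 = 1.937 × 10^-3 mol
From the 5:1 ratio, n(FeSO4·(NH4)2SO4·6H2O) in each aliquot = 5/1 × 1.937 × 10^-3 = 9.684 × 10^-3 mol
n(FeSO4·(NH4)2SO4·6H2O) in the whole flask = 9.684 × 10^-3 × 200.0/50.00 = 0.03874 mol
mass of FeSO4·(NH4)2SO4·6H2O = 0.03874 × 392.14 = 15.19 g
% FeSO4·(NH4)2SO4·6H2O = 15.19 / 17.44 × 100 = 87.10 %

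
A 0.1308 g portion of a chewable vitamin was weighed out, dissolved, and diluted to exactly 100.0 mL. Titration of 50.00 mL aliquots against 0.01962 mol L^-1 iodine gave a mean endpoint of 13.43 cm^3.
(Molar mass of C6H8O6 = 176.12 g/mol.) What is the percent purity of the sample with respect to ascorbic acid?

70.96 %

C6H8O6 + I2 → C6H6O6 + 2 HI
n(I2) per titration = 0.01343 × 0.01962 = 2.635 × 10^-4 mol
n(C6H8O6) in each aliquot = 2.635 × 10^-4 mol (1:1 ratio)
n(C6H8O6) in the whole flask = 2.635 × 10^-4 × 100.0/50.00 = 5.270 × 10^-4 mol
mass of C6H8O6 = 5.270 × 10^-4 × 176.12 = 0.09281 g
% C6H8O6 = 0.09281 / 0.1308 × 100 = 70.96 %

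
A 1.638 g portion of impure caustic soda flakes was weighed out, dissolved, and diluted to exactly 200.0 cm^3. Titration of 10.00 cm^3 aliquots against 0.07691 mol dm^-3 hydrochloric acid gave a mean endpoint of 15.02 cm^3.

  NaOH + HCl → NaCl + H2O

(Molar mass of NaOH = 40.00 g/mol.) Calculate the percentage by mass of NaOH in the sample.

n(HCl) per titration = 0.01502 × 0.07691 = 1.155 × 10^-3 mol
n(NaOH) in each aliquot = 1.155 × 10^-3 mol (1:1 ratio)
n(NaOH) in the whole flask = 1.155 × 10^-3 × 200.0/10.00 = 0.02310 mol
mass of NaOH = 0.02310 × 40.00 = 0.9242 g
% NaOH = 0.9242 / 1.638 × 100 = 56.42 %

56.42 %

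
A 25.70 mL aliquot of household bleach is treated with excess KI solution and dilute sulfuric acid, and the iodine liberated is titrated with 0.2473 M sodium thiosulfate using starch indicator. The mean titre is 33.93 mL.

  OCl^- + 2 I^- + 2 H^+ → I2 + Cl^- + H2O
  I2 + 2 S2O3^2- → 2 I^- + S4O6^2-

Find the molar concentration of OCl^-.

0.1632 M

n(S2O3^2-) = 0.03393 × 0.2473 = 8.391 × 10^-3 mol
n(I2) = n(S2O3^2-)/2 = 4.195 × 10^-3 mol
n(OCl^-) in the aliquot = 4.195 × 10^-3 mol (1:1 ratio)
[OCl^-] = 4.195 × 10^-3 / 0.02570 = 0.1632 mol/L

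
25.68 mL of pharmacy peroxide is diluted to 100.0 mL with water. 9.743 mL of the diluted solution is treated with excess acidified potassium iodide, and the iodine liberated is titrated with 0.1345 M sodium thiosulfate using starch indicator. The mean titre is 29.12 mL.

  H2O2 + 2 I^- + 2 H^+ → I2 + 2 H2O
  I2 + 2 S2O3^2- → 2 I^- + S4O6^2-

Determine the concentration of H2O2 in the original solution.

n(S2O3^2-) = 0.02912 × 0.1345 = 3.917 × 10^-3 mol
n(I2) = n(S2O3^2-)/2 = 1.958 × 10^-3 mol
n(H2O2) in the aliquot = 1.958 × 10^-3 mol (1:1 ratio)
[H2O2]_dilute = 1.958 × 10^-3 / 0.009743 = 0.2010 mol/L
[H2O2]_original = 0.2010 × 100.0/25.68 = 0.7827 mol/L

0.7827 M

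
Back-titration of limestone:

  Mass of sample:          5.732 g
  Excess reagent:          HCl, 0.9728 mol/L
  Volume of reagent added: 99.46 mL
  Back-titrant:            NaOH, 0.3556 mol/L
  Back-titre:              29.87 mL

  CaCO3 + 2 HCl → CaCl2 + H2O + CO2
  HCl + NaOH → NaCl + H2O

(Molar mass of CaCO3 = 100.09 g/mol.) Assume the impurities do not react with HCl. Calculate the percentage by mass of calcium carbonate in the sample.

n(HCl) added = 0.09946 × 0.9728 = 0.09675 mol
n(NaOH) used in back-titration = 0.02987 × 0.3556 = 0.01062 mol
n(HCl) left over = 0.01062 mol (1:1 ratio)
n(HCl) consumed by analyte = 0.09675 − 0.01062 = 0.08613 mol
From the 1:2 ratio, n(CaCO3) = 1/2 × 0.08613 = 0.04307 mol
mass of CaCO3 = 0.04307 × 100.09 = 4.311 g
% CaCO3 = 4.311 / 5.732 × 100 = 75.20 %

75.20 %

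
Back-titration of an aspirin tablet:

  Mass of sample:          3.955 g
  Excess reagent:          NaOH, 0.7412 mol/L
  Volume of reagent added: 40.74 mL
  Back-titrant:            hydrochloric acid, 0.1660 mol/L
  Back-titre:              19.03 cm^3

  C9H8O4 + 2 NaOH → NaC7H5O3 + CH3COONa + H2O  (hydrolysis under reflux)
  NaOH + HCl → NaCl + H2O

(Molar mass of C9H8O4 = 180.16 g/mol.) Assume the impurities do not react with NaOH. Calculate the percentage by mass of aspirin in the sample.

61.58 %

n(NaOH) added = 0.04074 × 0.7412 = 0.03020 mol
n(HCl) used in back-titration = 0.01903 × 0.1660 = 3.159 × 10^-3 mol
n(NaOH) left over = 3.159 × 10^-3 mol (1:1 ratio)
n(NaOH) consumed by analyte = 0.03020 − 3.159 × 10^-3 = 0.02704 mol
From the 1:2 ratio, n(C9H8O4) = 1/2 × 0.02704 = 0.01352 mol
mass of C9H8O4 = 0.01352 × 180.16 = 2.436 g
% C9H8O4 = 2.436 / 3.955 × 100 = 61.58 %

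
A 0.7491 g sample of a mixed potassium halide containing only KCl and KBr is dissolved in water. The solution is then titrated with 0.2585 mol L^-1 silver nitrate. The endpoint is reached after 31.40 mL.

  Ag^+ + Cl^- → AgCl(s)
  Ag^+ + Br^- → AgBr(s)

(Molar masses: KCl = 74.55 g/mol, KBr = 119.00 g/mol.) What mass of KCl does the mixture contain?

n(AgNO3) = 0.03140 × 0.2585 = 8.117 × 10^-3 mol
Let x = n(KCl), y = n(KBr).
Titrant: 1x + 1y = 8.117 × 10^-3;  mass: 74.55x + 119.00y = 0.7491
Solving, x = 4.878 × 10^-3 mol, y = 3.239 × 10^-3 mol
mass of KCl = 4.878 × 10^-3 × 74.55 = 0.3636 g

0.3636 g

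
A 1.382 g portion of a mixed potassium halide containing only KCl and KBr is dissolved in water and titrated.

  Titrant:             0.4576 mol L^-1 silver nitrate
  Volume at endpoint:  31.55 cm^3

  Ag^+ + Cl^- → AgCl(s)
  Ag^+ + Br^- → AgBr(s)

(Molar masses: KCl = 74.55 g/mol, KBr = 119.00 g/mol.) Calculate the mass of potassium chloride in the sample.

0.5636 g

n(AgNO3) = 0.03155 × 0.4576 = 0.01444 mol
Let x = n(KCl), y = n(KBr).
Titrant: 1x + 1y = 0.01444;  mass: 74.55x + 119.00y = 1.382
Solving, x = 7.560 × 10^-3 mol, y = 6.877 × 10^-3 mol
mass of KCl = 7.560 × 10^-3 × 74.55 = 0.5636 g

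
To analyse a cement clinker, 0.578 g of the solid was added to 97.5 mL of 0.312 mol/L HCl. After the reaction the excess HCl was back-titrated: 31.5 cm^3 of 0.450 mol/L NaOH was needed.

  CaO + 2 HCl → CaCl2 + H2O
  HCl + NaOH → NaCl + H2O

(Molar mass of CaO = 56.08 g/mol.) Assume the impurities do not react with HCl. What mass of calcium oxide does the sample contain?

0.456 g

n(HCl) added = 0.0975 × 0.312 = 0.0304 mol
n(NaOH) used in back-titration = 0.0315 × 0.450 = 0.0142 mol
n(HCl) left over = 0.0142 mol (1:1 ratio)
n(HCl) consumed by analyte = 0.0304 − 0.0142 = 0.0162 mol
From the 1:2 ratio, n(CaO) = 1/2 × 0.0162 = 8.12 × 10^-3 mol
mass of CaO = 8.12 × 10^-3 × 56.08 = 0.456 g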